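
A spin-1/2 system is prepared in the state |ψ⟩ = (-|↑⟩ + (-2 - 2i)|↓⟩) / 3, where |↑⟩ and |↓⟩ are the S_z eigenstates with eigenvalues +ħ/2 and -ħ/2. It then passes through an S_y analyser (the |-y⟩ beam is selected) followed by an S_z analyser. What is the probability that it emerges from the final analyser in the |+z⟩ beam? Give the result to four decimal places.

0.1389

First analyser (S_y): P(|-y⟩) = |⟨-y|ψ⟩|² = 5/18.
After stage 1 the state is |-y⟩; P(|+z⟩) = |⟨+z|-y⟩|² = 1/2.
Joint probability = 5/18 × 1/2 = 0.1389.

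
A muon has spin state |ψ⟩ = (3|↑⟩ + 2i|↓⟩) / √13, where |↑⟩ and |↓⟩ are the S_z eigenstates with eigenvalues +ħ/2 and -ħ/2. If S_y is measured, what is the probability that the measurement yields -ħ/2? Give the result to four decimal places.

|-y⟩ = (|↑⟩ - i|↓⟩)/√2, so ⟨-y|ψ⟩ = (1) / (√2·√13).
P = |1|² / 26 = 1/26.

0.0385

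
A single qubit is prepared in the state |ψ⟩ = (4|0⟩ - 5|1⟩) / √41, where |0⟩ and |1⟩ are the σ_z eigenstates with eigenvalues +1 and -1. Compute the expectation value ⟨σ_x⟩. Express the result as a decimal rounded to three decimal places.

-0.976

⟨σ_x⟩ = 2 Re(a* b)/(|a|²+|b|²) with a = 4, b = -5.
a* b = -20, so ⟨σ_x⟩ = -40/41.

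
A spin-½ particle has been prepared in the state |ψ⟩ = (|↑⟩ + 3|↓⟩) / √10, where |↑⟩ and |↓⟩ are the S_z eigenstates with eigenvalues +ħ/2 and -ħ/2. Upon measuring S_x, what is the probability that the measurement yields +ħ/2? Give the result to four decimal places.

|+x⟩ = (|↑⟩ + |↓⟩)/√2, so ⟨+x|ψ⟩ = (4) / (√2·√10).
P = |4|² / 20 = 16/20.

0.8000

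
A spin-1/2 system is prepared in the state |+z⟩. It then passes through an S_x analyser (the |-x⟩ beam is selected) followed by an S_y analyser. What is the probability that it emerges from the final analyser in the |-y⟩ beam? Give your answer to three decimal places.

0.250

First analyser (S_x): from |+z⟩, P(|-x⟩) = 1/2.
After stage 1 the state is |-x⟩; P(|-y⟩) = |⟨-y|-x⟩|² = 1/2.
Joint probability = 1/2 × 1/2 = 0.250.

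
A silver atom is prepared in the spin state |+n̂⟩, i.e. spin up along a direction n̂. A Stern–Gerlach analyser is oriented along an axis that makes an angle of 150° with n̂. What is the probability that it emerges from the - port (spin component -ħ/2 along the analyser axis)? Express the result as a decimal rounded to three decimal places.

0.933

For spin-½, the probability of finding spin-up along an axis at angle θ to the initial spin direction is cos²(θ/2); spin-down is sin²(θ/2).
θ = 150°, so P = sin²(75°) ≈ 0.933.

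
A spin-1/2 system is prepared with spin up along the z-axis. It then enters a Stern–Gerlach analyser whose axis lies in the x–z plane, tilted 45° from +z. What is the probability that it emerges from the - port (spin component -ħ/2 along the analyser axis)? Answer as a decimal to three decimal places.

For spin-½, the probability of finding spin-up along an axis at angle θ to the initial spin direction is cos²(θ/2); spin-down is sin²(θ/2).
θ = 45°, so P = sin²(22.5°) ≈ 0.146.

0.146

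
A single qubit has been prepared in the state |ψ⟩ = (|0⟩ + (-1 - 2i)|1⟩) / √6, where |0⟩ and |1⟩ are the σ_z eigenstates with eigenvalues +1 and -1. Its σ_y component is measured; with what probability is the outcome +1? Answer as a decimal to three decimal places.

0.167

|+y⟩ = (|0⟩ + i|1⟩)/√2, so ⟨+y|ψ⟩ = (-1 + i) / (√2·√6).
P = |-1 + i|² / 12 = 2/12.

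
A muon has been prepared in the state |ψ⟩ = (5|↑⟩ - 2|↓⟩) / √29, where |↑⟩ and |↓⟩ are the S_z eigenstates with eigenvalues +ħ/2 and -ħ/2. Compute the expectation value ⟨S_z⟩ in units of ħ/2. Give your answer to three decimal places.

⟨σ_z⟩ = |a|² - |b|² divided by |a|²+|b|², with a, b the |↑⟩, |↓⟩ amplitudes.
= (25 - 4)/29 = 21/29.
⟨S_z⟩ = (ħ/2)·⟨σ_z⟩.

0.724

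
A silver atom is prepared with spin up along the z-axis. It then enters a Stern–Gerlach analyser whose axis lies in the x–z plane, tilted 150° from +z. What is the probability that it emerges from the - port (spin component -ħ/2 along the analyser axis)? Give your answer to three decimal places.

For spin-½, the probability of finding spin-up along an axis at angle θ to the initial spin direction is cos²(θ/2); spin-down is sin²(θ/2).
θ = 150°, so P = sin²(75°) ≈ 0.933.

0.933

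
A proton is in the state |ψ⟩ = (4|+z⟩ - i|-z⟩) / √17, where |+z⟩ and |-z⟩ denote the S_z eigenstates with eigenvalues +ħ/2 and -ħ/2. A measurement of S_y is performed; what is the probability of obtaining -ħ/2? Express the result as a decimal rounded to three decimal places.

|-y⟩ = (|+z⟩ - i|-z⟩)/√2, so ⟨-y|ψ⟩ = (5) / (√2·√17).
P = |5|² / 34 = 25/34.

0.735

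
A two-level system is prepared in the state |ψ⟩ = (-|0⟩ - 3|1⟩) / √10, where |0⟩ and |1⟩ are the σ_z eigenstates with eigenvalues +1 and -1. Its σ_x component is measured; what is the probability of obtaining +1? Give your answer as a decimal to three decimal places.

0.800

|+x⟩ = (|0⟩ + |1⟩)/√2, so ⟨+x|ψ⟩ = (-4) / (√2·√10).
P = |-4|² / 20 = 16/20.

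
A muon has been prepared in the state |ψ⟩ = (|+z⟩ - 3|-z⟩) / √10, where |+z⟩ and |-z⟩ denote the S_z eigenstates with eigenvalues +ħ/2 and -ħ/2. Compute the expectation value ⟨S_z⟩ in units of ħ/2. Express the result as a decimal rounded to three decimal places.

⟨σ_z⟩ = |a|² - |b|² divided by |a|²+|b|², with a, b the |+z⟩, |-z⟩ amplitudes.
= (1 - 9)/10 = -8/10.
⟨S_z⟩ = (ħ/2)·⟨σ_z⟩.

-0.800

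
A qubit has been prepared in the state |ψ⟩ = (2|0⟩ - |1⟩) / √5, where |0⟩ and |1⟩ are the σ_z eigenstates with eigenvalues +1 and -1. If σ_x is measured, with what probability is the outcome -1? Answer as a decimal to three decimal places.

|-x⟩ = (|0⟩ - |1⟩)/√2, so ⟨-x|ψ⟩ = (3) / (√2·√5).
P = |3|² / 10 = 9/10.

0.900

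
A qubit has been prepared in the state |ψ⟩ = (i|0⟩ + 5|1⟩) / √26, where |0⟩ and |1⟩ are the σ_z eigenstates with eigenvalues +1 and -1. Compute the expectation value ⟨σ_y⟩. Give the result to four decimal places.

⟨σ_y⟩ = 2 Im(a* b)/(|a|²+|b|²) with a = i, b = 5.
a* b = -5i, so ⟨σ_y⟩ = -10/26.

-0.3846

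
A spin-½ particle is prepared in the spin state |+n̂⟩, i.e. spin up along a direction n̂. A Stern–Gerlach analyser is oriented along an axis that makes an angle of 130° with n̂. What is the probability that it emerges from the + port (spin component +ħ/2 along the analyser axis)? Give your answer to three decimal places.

For spin-½, the probability of finding spin-up along an axis at angle θ to the initial spin direction is cos²(θ/2); spin-down is sin²(θ/2).
θ = 130°, so P = cos²(65°) ≈ 0.179.

0.179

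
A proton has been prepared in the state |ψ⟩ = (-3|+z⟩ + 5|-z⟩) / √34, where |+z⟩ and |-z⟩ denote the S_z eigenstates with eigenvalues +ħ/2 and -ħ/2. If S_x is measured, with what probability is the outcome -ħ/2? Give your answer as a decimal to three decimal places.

0.941

|-x⟩ = (|+z⟩ - |-z⟩)/√2, so ⟨-x|ψ⟩ = (-8) / (√2·√34).
P = |-8|² / 68 = 64/68.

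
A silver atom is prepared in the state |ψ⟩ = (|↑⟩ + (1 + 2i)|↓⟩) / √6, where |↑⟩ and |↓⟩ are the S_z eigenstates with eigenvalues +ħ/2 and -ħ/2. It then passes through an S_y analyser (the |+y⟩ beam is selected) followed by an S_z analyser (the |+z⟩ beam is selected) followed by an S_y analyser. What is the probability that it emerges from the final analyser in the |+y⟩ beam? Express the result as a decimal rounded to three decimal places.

0.208

First analyser (S_y): P(|+y⟩) = |⟨+y|ψ⟩|² = 10/12.
After stage 1 the state is |+y⟩; P(|+z⟩) = |⟨+z|+y⟩|² = 1/2.
After stage 2 the state is |+z⟩; P(|+y⟩) = |⟨+y|+z⟩|² = 1/2.
Joint probability = 10/12 × 1/2 × 1/2 = 0.208.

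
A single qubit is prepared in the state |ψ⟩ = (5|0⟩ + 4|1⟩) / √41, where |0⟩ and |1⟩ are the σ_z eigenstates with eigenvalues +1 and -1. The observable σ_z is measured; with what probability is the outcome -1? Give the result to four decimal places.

0.3902

The -1 outcome corresponds to |1⟩. Its amplitude in |ψ⟩ is 4/√41.
P = |4|² / 41 = 16/41.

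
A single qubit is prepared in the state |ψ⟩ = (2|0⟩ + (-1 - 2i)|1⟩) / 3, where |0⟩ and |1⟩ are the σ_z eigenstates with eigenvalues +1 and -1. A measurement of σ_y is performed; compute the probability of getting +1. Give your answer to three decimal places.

|+y⟩ = (|0⟩ + i|1⟩)/√2, so ⟨+y|ψ⟩ = (i) / (√2·3).
P = |i|² / 18 = 1/18.

0.056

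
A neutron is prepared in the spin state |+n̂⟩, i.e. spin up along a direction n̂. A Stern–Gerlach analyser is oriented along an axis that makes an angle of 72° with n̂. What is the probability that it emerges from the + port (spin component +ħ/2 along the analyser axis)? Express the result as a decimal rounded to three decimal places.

0.655

For spin-½, the probability of finding spin-up along an axis at angle θ to the initial spin direction is cos²(θ/2); spin-down is sin²(θ/2).
θ = 72°, so P = cos²(36°) ≈ 0.655.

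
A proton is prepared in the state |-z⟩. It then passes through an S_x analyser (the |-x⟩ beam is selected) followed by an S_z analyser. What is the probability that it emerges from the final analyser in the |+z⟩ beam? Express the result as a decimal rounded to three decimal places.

0.250

First analyser (S_x): from |-z⟩, P(|-x⟩) = 1/2.
After stage 1 the state is |-x⟩; P(|+z⟩) = |⟨+z|-x⟩|² = 1/2.
Joint probability = 1/2 × 1/2 = 0.250.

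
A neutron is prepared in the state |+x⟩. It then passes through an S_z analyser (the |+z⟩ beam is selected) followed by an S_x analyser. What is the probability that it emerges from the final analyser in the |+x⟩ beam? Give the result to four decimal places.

First analyser (S_z): from |+x⟩, P(|+z⟩) = 1/2.
After stage 1 the state is |+z⟩; P(|+x⟩) = |⟨+x|+z⟩|² = 1/2.
Joint probability = 1/2 × 1/2 = 0.2500.

0.2500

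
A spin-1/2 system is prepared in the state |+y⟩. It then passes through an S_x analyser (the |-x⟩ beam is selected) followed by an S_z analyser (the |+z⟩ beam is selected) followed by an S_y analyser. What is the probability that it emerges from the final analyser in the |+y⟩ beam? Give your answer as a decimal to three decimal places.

0.125

First analyser (S_x): from |+y⟩, P(|-x⟩) = 1/2.
After stage 1 the state is |-x⟩; P(|+z⟩) = |⟨+z|-x⟩|² = 1/2.
After stage 2 the state is |+z⟩; P(|+y⟩) = |⟨+y|+z⟩|² = 1/2.
Joint probability = 1/2 × 1/2 × 1/2 = 0.125.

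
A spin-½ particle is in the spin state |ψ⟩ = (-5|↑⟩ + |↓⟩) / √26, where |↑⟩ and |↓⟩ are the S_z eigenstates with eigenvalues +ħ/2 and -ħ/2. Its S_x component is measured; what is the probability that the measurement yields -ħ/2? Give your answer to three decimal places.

|-x⟩ = (|↑⟩ - |↓⟩)/√2, so ⟨-x|ψ⟩ = (-6) / (√2·√26).
P = |-6|² / 52 = 36/52.

0.692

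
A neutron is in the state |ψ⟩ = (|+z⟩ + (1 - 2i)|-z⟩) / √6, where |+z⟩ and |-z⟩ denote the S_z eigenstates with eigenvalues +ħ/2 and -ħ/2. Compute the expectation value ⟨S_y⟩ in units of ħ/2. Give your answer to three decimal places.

⟨σ_y⟩ = 2 Im(a* b)/(|a|²+|b|²) with a = 1, b = (1 - 2i).
a* b = (1 - 2i), so ⟨σ_y⟩ = -4/6.
⟨S_y⟩ = (ħ/2)·⟨σ_y⟩.

-0.667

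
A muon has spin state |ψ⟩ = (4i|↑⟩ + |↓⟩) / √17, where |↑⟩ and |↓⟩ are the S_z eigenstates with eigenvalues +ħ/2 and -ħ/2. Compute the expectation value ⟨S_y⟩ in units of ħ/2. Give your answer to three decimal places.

-0.471

⟨σ_y⟩ = 2 Im(a* b)/(|a|²+|b|²) with a = 4i, b = 1.
a* b = -4i, so ⟨σ_y⟩ = -8/17.
⟨S_y⟩ = (ħ/2)·⟨σ_y⟩.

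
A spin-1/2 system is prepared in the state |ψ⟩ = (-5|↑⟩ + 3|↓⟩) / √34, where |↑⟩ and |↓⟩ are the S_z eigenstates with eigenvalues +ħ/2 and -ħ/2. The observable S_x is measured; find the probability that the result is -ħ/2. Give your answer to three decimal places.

|-x⟩ = (|↑⟩ - |↓⟩)/√2, so ⟨-x|ψ⟩ = (-8) / (√2·√34).
P = |-8|² / 68 = 64/68.

0.941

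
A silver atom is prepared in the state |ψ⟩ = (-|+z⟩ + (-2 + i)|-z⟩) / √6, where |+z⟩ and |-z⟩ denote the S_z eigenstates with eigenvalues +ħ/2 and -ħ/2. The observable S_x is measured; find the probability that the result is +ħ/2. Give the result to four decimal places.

|+x⟩ = (|+z⟩ + |-z⟩)/√2, so ⟨+x|ψ⟩ = (-3 + i) / (√2·√6).
P = |-3 + i|² / 12 = 10/12.

0.8333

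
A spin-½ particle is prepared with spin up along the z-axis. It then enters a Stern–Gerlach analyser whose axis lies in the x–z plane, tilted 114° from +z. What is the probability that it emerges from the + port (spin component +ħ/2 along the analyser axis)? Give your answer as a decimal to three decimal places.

0.297

For spin-½, the probability of finding spin-up along an axis at angle θ to the initial spin direction is cos²(θ/2); spin-down is sin²(θ/2).
θ = 114°, so P = cos²(57°) ≈ 0.297.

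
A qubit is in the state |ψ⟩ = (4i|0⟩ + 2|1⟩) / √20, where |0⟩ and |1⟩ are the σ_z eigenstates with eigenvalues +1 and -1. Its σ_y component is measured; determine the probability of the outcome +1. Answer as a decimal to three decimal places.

|+y⟩ = (|0⟩ + i|1⟩)/√2, so ⟨+y|ψ⟩ = (2i) / (√2·√20).
P = |2i|² / 40 = 4/40.

0.100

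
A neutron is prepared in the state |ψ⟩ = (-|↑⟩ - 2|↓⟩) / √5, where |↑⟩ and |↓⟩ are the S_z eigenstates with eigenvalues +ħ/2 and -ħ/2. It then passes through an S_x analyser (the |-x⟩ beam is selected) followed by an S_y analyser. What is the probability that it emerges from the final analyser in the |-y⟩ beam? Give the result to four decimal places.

0.0500

First analyser (S_x): P(|-x⟩) = |⟨-x|ψ⟩|² = 1/10.
After stage 1 the state is |-x⟩; P(|-y⟩) = |⟨-y|-x⟩|² = 1/2.
Joint probability = 1/10 × 1/2 = 0.0500.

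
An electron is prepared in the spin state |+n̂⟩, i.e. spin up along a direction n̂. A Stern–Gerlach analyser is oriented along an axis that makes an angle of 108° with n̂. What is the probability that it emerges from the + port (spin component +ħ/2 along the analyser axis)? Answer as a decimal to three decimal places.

0.345

For spin-½, the probability of finding spin-up along an axis at angle θ to the initial spin direction is cos²(θ/2); spin-down is sin²(θ/2).
θ = 108°, so P = cos²(54°) ≈ 0.345.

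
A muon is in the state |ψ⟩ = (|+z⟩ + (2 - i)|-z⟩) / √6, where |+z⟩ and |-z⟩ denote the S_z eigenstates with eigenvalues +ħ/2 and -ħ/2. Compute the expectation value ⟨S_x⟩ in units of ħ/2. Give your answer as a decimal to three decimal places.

⟨σ_x⟩ = 2 Re(a* b)/(|a|²+|b|²) with a = 1, b = (2 - i).
a* b = (2 - i), so ⟨σ_x⟩ = 4/6.
⟨S_x⟩ = (ħ/2)·⟨σ_x⟩.

0.667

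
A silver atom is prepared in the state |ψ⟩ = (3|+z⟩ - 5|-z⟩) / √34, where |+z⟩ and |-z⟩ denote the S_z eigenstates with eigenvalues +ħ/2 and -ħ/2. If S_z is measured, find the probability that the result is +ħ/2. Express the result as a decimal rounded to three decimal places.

The +ħ/2 outcome corresponds to |+z⟩. Its amplitude in |ψ⟩ is 3/√34.
P = |3|² / 34 = 9/34.

0.265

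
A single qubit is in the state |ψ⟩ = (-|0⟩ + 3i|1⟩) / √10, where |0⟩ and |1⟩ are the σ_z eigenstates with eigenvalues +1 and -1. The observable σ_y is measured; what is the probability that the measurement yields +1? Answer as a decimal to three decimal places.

|+y⟩ = (|0⟩ + i|1⟩)/√2, so ⟨+y|ψ⟩ = (2) / (√2·√10).
P = |2|² / 20 = 4/20.

0.200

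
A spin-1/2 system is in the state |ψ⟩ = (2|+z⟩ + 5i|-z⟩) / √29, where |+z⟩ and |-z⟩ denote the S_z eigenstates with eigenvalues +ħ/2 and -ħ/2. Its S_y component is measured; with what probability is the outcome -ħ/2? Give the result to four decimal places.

0.1552

|-y⟩ = (|+z⟩ - i|-z⟩)/√2, so ⟨-y|ψ⟩ = (-3) / (√2·√29).
P = |-3|² / 58 = 9/58.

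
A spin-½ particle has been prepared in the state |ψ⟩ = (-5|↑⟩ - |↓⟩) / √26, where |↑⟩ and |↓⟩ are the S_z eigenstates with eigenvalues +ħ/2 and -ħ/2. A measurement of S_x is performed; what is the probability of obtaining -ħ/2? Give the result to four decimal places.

|-x⟩ = (|↑⟩ - |↓⟩)/√2, so ⟨-x|ψ⟩ = (-4) / (√2·√26).
P = |-4|² / 52 = 16/52.

0.3077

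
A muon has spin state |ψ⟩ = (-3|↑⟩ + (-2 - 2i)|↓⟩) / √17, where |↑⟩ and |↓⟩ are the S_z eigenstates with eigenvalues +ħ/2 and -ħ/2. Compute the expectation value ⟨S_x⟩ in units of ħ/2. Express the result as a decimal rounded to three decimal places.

0.706

⟨σ_x⟩ = 2 Re(a* b)/(|a|²+|b|²) with a = -3, b = (-2 - 2i).
a* b = (6 + 6i), so ⟨σ_x⟩ = 12/17.
⟨S_x⟩ = (ħ/2)·⟨σ_x⟩.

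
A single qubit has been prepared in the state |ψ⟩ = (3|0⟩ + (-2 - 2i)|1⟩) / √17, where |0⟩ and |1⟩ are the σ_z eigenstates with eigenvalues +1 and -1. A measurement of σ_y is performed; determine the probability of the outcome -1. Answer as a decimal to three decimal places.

0.853

|-y⟩ = (|0⟩ - i|1⟩)/√2, so ⟨-y|ψ⟩ = (5 - 2i) / (√2·√17).
P = |5 - 2i|² / 34 = 29/34.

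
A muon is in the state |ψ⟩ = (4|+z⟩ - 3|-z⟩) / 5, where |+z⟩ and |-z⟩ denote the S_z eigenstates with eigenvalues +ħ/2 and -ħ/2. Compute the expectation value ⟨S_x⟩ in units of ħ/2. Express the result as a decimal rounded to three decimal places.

⟨σ_x⟩ = 2 Re(a* b)/(|a|²+|b|²) with a = 4, b = -3.
a* b = -12, so ⟨σ_x⟩ = -24/25.
⟨S_x⟩ = (ħ/2)·⟨σ_x⟩.

-0.960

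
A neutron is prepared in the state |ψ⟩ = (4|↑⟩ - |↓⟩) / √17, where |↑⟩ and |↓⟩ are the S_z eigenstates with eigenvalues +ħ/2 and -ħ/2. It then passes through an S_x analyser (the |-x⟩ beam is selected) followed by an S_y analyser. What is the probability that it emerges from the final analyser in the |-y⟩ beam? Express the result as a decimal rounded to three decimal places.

First analyser (S_x): P(|-x⟩) = |⟨-x|ψ⟩|² = 25/34.
After stage 1 the state is |-x⟩; P(|-y⟩) = |⟨-y|-x⟩|² = 1/2.
Joint probability = 25/34 × 1/2 = 0.368.

0.368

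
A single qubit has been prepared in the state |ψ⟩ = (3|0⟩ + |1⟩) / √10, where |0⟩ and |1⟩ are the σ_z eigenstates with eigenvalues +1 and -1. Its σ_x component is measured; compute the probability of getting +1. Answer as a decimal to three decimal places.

0.800

|+x⟩ = (|0⟩ + |1⟩)/√2, so ⟨+x|ψ⟩ = (4) / (√2·√10).
P = |4|² / 20 = 16/20.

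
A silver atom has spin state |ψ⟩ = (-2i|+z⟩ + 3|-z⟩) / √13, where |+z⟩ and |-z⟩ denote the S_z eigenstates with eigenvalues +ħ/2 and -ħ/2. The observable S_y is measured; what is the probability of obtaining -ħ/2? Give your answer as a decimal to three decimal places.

0.038

|-y⟩ = (|+z⟩ - i|-z⟩)/√2, so ⟨-y|ψ⟩ = (i) / (√2·√13).
P = |i|² / 26 = 1/26.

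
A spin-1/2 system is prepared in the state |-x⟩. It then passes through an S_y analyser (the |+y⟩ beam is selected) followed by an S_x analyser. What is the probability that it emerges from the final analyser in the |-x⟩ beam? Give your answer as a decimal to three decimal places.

First analyser (S_y): from |-x⟩, P(|+y⟩) = 1/2.
After stage 1 the state is |+y⟩; P(|-x⟩) = |⟨-x|+y⟩|² = 1/2.
Joint probability = 1/2 × 1/2 = 0.250.

0.250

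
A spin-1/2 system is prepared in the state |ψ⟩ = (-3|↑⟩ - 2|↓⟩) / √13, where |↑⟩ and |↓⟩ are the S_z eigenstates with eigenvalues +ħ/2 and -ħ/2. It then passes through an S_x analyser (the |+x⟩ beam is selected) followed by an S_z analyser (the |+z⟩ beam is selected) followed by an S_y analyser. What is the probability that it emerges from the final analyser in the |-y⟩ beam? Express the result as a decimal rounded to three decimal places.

First analyser (S_x): P(|+x⟩) = |⟨+x|ψ⟩|² = 25/26.
After stage 1 the state is |+x⟩; P(|+z⟩) = |⟨+z|+x⟩|² = 1/2.
After stage 2 the state is |+z⟩; P(|-y⟩) = |⟨-y|+z⟩|² = 1/2.
Joint probability = 25/26 × 1/2 × 1/2 = 0.240.

0.240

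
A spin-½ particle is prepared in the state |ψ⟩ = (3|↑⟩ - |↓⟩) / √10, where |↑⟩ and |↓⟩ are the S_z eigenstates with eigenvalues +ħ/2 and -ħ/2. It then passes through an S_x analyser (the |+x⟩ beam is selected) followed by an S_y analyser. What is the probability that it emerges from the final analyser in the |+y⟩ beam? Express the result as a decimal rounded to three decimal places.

0.100

First analyser (S_x): P(|+x⟩) = |⟨+x|ψ⟩|² = 4/20.
After stage 1 the state is |+x⟩; P(|+y⟩) = |⟨+y|+x⟩|² = 1/2.
Joint probability = 4/20 × 1/2 = 0.100.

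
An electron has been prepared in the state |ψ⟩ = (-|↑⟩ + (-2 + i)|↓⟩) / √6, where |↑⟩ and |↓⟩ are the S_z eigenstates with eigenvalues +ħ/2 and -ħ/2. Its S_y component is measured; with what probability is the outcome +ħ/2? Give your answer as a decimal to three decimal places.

|+y⟩ = (|↑⟩ + i|↓⟩)/√2, so ⟨+y|ψ⟩ = (2i) / (√2·√6).
P = |2i|² / 12 = 4/12.

0.333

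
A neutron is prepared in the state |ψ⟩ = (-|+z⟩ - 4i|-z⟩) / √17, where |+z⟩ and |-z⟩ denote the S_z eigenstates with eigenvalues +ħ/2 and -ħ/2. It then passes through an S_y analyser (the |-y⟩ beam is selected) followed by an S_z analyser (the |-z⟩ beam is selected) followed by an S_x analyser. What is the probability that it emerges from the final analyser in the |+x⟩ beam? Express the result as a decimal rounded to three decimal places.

First analyser (S_y): P(|-y⟩) = |⟨-y|ψ⟩|² = 9/34.
After stage 1 the state is |-y⟩; P(|-z⟩) = |⟨-z|-y⟩|² = 1/2.
After stage 2 the state is |-z⟩; P(|+x⟩) = |⟨+x|-z⟩|² = 1/2.
Joint probability = 9/34 × 1/2 × 1/2 = 0.066.

0.066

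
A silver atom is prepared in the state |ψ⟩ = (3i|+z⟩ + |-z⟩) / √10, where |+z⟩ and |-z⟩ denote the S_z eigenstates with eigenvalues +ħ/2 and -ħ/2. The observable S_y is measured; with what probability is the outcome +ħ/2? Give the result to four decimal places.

0.2000

|+y⟩ = (|+z⟩ + i|-z⟩)/√2, so ⟨+y|ψ⟩ = (2i) / (√2·√10).
P = |2i|² / 20 = 4/20.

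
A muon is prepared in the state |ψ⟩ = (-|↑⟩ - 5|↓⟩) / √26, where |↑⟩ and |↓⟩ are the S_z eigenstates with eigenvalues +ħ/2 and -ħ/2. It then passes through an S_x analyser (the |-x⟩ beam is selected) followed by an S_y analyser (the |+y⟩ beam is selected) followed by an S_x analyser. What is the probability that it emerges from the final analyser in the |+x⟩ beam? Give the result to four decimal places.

First analyser (S_x): P(|-x⟩) = |⟨-x|ψ⟩|² = 16/52.
After stage 1 the state is |-x⟩; P(|+y⟩) = |⟨+y|-x⟩|² = 1/2.
After stage 2 the state is |+y⟩; P(|+x⟩) = |⟨+x|+y⟩|² = 1/2.
Joint probability = 16/52 × 1/2 × 1/2 = 0.0769.

0.0769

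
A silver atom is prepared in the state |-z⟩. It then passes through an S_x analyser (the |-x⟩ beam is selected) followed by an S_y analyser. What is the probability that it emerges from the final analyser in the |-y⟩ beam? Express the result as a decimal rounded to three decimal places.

First analyser (S_x): from |-z⟩, P(|-x⟩) = 1/2.
After stage 1 the state is |-x⟩; P(|-y⟩) = |⟨-y|-x⟩|² = 1/2.
Joint probability = 1/2 × 1/2 = 0.250.

0.250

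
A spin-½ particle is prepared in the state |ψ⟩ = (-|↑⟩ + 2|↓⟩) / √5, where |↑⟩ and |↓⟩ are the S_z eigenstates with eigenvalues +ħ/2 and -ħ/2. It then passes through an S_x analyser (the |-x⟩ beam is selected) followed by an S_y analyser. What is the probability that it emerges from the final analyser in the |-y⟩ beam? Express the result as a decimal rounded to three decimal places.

0.450

First analyser (S_x): P(|-x⟩) = |⟨-x|ψ⟩|² = 9/10.
After stage 1 the state is |-x⟩; P(|-y⟩) = |⟨-y|-x⟩|² = 1/2.
Joint probability = 9/10 × 1/2 = 0.450.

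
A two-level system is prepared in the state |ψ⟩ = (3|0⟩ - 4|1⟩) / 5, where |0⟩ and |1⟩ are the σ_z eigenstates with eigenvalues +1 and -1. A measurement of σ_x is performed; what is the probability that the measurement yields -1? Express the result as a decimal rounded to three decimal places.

0.980

|-x⟩ = (|0⟩ - |1⟩)/√2, so ⟨-x|ψ⟩ = (7) / (√2·5).
P = |7|² / 50 = 49/50.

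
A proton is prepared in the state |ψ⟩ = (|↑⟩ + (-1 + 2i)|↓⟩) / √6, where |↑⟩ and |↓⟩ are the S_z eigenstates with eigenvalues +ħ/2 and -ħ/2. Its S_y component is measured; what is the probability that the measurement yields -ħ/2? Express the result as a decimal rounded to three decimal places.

|-y⟩ = (|↑⟩ - i|↓⟩)/√2, so ⟨-y|ψ⟩ = (-1 - i) / (√2·√6).
P = |-1 - i|² / 12 = 2/12.

0.167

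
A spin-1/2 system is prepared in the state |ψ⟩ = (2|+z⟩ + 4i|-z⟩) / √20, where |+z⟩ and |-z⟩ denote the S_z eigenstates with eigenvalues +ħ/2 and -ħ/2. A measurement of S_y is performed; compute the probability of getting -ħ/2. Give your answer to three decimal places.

|-y⟩ = (|+z⟩ - i|-z⟩)/√2, so ⟨-y|ψ⟩ = (-2) / (√2·√20).
P = |-2|² / 40 = 4/40.

0.100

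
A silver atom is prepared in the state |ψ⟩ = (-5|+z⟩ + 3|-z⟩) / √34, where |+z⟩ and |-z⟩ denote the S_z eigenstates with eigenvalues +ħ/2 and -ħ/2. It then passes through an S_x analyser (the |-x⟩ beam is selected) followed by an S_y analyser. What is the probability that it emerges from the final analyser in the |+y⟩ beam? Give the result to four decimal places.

0.4706

First analyser (S_x): P(|-x⟩) = |⟨-x|ψ⟩|² = 64/68.
After stage 1 the state is |-x⟩; P(|+y⟩) = |⟨+y|-x⟩|² = 1/2.
Joint probability = 64/68 × 1/2 = 0.4706.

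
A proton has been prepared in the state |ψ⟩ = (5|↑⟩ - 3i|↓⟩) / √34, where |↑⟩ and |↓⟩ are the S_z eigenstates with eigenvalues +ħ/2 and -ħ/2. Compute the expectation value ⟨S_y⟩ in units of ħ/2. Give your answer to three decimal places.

-0.882

⟨σ_y⟩ = 2 Im(a* b)/(|a|²+|b|²) with a = 5, b = -3i.
a* b = -15i, so ⟨σ_y⟩ = -30/34.
⟨S_y⟩ = (ħ/2)·⟨σ_y⟩.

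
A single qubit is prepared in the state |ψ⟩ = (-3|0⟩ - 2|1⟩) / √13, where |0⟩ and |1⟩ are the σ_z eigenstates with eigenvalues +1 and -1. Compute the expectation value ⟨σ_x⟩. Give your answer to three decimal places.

⟨σ_x⟩ = 2 Re(a* b)/(|a|²+|b|²) with a = -3, b = -2.
a* b = 6, so ⟨σ_x⟩ = 12/13.

0.923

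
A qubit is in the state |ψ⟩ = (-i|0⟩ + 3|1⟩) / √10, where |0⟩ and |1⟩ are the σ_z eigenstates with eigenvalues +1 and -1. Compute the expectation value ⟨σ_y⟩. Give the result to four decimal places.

⟨σ_y⟩ = 2 Im(a* b)/(|a|²+|b|²) with a = -i, b = 3.
a* b = 3i, so ⟨σ_y⟩ = 6/10.

0.6000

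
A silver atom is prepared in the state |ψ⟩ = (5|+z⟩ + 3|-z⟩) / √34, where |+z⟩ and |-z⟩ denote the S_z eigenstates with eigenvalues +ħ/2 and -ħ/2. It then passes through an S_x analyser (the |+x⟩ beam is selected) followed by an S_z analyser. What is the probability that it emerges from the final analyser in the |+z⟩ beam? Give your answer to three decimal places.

0.471

First analyser (S_x): P(|+x⟩) = |⟨+x|ψ⟩|² = 64/68.
After stage 1 the state is |+x⟩; P(|+z⟩) = |⟨+z|+x⟩|² = 1/2.
Joint probability = 64/68 × 1/2 = 0.471.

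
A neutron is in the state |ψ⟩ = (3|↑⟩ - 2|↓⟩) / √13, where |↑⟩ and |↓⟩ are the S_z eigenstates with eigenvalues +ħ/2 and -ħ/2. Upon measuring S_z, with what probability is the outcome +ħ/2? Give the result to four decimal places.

The +ħ/2 outcome corresponds to |↑⟩. Its amplitude in |ψ⟩ is 3/√13.
P = |3|² / 13 = 9/13.

0.6923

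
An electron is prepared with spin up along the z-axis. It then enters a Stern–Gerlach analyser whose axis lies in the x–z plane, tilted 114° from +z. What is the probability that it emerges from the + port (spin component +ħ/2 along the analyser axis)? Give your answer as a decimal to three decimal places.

0.297

For spin-½, the probability of finding spin-up along an axis at angle θ to the initial spin direction is cos²(θ/2); spin-down is sin²(θ/2).
θ = 114°, so P = cos²(57°) ≈ 0.297.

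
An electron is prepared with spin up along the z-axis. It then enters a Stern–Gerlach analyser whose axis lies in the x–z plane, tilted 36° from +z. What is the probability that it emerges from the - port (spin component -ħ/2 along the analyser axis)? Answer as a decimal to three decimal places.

0.095

For spin-½, the probability of finding spin-up along an axis at angle θ to the initial spin direction is cos²(θ/2); spin-down is sin²(θ/2).
θ = 36°, so P = sin²(18°) ≈ 0.095.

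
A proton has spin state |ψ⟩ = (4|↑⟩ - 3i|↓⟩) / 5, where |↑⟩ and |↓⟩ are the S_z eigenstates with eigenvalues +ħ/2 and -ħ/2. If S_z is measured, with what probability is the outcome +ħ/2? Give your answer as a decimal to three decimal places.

The +ħ/2 outcome corresponds to |↑⟩. Its amplitude in |ψ⟩ is 4/5.
P = |4|² / 25 = 16/25.

0.640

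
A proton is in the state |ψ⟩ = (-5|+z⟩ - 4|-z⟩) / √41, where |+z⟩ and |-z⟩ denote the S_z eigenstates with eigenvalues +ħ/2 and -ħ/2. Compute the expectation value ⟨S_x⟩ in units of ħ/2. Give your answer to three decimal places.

⟨σ_x⟩ = 2 Re(a* b)/(|a|²+|b|²) with a = -5, b = -4.
a* b = 20, so ⟨σ_x⟩ = 40/41.
⟨S_x⟩ = (ħ/2)·⟨σ_x⟩.

0.976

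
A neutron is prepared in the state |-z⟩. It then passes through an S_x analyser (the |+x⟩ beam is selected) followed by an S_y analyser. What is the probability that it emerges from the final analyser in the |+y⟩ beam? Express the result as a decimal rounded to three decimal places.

First analyser (S_x): from |-z⟩, P(|+x⟩) = 1/2.
After stage 1 the state is |+x⟩; P(|+y⟩) = |⟨+y|+x⟩|² = 1/2.
Joint probability = 1/2 × 1/2 = 0.250.

0.250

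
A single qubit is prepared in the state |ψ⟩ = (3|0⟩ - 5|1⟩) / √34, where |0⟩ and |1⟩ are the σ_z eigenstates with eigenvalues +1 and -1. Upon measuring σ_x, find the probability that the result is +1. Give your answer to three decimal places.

|+x⟩ = (|0⟩ + |1⟩)/√2, so ⟨+x|ψ⟩ = (-2) / (√2·√34).
P = |-2|² / 68 = 4/68.

0.059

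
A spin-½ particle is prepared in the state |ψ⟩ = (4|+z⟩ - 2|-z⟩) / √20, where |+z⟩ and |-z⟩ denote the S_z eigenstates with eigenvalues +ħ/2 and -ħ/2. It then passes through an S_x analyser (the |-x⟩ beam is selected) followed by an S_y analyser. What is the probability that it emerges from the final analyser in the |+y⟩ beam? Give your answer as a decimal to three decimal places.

First analyser (S_x): P(|-x⟩) = |⟨-x|ψ⟩|² = 36/40.
After stage 1 the state is |-x⟩; P(|+y⟩) = |⟨+y|-x⟩|² = 1/2.
Joint probability = 36/40 × 1/2 = 0.450.

0.450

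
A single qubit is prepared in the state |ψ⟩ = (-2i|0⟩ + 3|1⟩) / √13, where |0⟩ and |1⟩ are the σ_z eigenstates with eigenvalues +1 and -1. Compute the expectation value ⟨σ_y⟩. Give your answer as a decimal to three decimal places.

⟨σ_y⟩ = 2 Im(a* b)/(|a|²+|b|²) with a = -2i, b = 3.
a* b = 6i, so ⟨σ_y⟩ = 12/13.

0.923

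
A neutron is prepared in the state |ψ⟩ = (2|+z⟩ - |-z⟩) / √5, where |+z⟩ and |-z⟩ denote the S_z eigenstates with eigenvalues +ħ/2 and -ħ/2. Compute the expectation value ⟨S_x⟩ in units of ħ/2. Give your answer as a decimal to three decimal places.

⟨σ_x⟩ = 2 Re(a* b)/(|a|²+|b|²) with a = 2, b = -1.
a* b = -2, so ⟨σ_x⟩ = -4/5.
⟨S_x⟩ = (ħ/2)·⟨σ_x⟩.

-0.800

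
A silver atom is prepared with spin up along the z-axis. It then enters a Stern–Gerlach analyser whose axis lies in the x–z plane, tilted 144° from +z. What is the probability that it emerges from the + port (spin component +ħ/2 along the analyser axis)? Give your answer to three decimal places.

For spin-½, the probability of finding spin-up along an axis at angle θ to the initial spin direction is cos²(θ/2); spin-down is sin²(θ/2).
θ = 144°, so P = cos²(72°) ≈ 0.095.

0.095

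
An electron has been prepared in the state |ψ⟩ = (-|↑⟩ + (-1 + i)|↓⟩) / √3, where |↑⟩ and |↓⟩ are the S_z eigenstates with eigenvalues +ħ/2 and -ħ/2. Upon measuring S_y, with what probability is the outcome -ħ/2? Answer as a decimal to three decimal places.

0.833

|-y⟩ = (|↑⟩ - i|↓⟩)/√2, so ⟨-y|ψ⟩ = (-2 - i) / (√2·√3).
P = |-2 - i|² / 6 = 5/6.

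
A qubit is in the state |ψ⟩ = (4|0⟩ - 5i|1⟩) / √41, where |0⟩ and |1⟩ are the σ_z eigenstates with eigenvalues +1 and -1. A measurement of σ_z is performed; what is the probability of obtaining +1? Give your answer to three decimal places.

The +1 outcome corresponds to |0⟩. Its amplitude in |ψ⟩ is 4/√41.
P = |4|² / 41 = 16/41.

0.390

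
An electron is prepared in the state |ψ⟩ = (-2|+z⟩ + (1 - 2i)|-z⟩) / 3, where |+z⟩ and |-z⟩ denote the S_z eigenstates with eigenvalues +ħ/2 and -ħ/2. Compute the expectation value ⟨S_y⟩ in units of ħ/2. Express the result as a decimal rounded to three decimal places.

0.889

⟨σ_y⟩ = 2 Im(a* b)/(|a|²+|b|²) with a = -2, b = (1 - 2i).
a* b = (-2 + 4i), so ⟨σ_y⟩ = 8/9.
⟨S_y⟩ = (ħ/2)·⟨σ_y⟩.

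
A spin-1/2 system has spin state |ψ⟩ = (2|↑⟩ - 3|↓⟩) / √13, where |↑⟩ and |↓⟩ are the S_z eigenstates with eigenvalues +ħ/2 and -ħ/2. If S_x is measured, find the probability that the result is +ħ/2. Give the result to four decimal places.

0.0385

|+x⟩ = (|↑⟩ + |↓⟩)/√2, so ⟨+x|ψ⟩ = (-1) / (√2·√13).
P = |-1|² / 26 = 1/26.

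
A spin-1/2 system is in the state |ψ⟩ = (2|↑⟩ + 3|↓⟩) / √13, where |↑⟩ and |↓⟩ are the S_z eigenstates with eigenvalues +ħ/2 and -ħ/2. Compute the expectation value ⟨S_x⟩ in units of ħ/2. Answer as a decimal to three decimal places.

⟨σ_x⟩ = 2 Re(a* b)/(|a|²+|b|²) with a = 2, b = 3.
a* b = 6, so ⟨σ_x⟩ = 12/13.
⟨S_x⟩ = (ħ/2)·⟨σ_x⟩.

0.923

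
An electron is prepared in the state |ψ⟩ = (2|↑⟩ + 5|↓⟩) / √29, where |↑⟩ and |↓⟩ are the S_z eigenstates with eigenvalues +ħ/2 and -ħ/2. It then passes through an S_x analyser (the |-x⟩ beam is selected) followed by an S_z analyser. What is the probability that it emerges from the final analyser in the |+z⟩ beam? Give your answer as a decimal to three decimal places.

First analyser (S_x): P(|-x⟩) = |⟨-x|ψ⟩|² = 9/58.
After stage 1 the state is |-x⟩; P(|+z⟩) = |⟨+z|-x⟩|² = 1/2.
Joint probability = 9/58 × 1/2 = 0.078.

0.078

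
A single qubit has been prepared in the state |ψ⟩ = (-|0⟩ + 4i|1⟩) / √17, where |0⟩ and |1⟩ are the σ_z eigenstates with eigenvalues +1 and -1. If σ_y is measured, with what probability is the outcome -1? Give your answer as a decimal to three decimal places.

|-y⟩ = (|0⟩ - i|1⟩)/√2, so ⟨-y|ψ⟩ = (-5) / (√2·√17).
P = |-5|² / 34 = 25/34.

0.735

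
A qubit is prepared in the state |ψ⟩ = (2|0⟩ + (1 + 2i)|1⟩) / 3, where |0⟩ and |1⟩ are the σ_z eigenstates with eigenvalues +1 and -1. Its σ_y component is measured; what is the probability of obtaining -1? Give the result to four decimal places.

|-y⟩ = (|0⟩ - i|1⟩)/√2, so ⟨-y|ψ⟩ = (i) / (√2·3).
P = |i|² / 18 = 1/18.

0.0556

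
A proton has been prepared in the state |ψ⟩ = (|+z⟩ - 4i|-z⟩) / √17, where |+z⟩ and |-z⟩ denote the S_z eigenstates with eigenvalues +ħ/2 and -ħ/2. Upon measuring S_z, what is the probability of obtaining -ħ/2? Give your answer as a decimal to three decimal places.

0.941

The -ħ/2 outcome corresponds to |-z⟩. Its amplitude in |ψ⟩ is -4i/√17.
P = |-4i|² / 17 = 16/17.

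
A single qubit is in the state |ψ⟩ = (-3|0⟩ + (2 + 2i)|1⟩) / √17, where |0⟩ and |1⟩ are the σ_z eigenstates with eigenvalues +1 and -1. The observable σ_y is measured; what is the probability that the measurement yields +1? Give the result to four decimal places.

|+y⟩ = (|0⟩ + i|1⟩)/√2, so ⟨+y|ψ⟩ = (-1 - 2i) / (√2·√17).
P = |-1 - 2i|² / 34 = 5/34.

0.1471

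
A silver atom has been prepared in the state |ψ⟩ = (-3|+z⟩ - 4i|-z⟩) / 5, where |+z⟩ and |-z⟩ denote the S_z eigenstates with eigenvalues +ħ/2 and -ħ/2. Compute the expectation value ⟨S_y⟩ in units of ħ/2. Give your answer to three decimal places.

⟨σ_y⟩ = 2 Im(a* b)/(|a|²+|b|²) with a = -3, b = -4i.
a* b = 12i, so ⟨σ_y⟩ = 24/25.
⟨S_y⟩ = (ħ/2)·⟨σ_y⟩.

0.960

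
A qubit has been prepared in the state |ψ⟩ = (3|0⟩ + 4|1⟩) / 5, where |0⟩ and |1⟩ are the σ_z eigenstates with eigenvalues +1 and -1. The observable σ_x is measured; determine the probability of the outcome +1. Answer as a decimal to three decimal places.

0.980

|+x⟩ = (|0⟩ + |1⟩)/√2, so ⟨+x|ψ⟩ = (7) / (√2·5).
P = |7|² / 50 = 49/50.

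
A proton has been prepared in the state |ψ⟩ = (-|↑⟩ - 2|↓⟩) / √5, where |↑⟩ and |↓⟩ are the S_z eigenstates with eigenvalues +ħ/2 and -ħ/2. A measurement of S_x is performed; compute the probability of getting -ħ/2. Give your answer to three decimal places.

|-x⟩ = (|↑⟩ - |↓⟩)/√2, so ⟨-x|ψ⟩ = (1) / (√2·√5).
P = |1|² / 10 = 1/10.

0.100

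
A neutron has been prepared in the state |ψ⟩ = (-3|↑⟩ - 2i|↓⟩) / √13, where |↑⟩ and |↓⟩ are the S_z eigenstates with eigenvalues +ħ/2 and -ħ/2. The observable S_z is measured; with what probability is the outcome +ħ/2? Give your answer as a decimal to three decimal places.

0.692

The +ħ/2 outcome corresponds to |↑⟩. Its amplitude in |ψ⟩ is -3/√13.
P = |-3|² / 13 = 9/13.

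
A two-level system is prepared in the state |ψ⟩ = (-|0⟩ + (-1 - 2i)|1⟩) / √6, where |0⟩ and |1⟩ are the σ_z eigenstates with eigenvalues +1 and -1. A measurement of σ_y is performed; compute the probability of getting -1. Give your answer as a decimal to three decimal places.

|-y⟩ = (|0⟩ - i|1⟩)/√2, so ⟨-y|ψ⟩ = (1 - i) / (√2·√6).
P = |1 - i|² / 12 = 2/12.

0.167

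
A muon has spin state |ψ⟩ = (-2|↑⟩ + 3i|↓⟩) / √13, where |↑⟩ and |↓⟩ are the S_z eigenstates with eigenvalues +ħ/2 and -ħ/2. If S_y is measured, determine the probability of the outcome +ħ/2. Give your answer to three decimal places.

0.038

|+y⟩ = (|↑⟩ + i|↓⟩)/√2, so ⟨+y|ψ⟩ = (1) / (√2·√13).
P = |1|² / 26 = 1/26.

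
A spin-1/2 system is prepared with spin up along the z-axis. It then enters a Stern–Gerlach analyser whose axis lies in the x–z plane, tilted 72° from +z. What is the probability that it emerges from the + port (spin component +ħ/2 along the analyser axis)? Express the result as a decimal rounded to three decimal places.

For spin-½, the probability of finding spin-up along an axis at angle θ to the initial spin direction is cos²(θ/2); spin-down is sin²(θ/2).
θ = 72°, so P = cos²(36°) ≈ 0.655.

0.655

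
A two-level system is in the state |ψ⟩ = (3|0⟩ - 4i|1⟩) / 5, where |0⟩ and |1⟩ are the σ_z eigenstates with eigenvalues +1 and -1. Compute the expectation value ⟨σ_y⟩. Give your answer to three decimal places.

⟨σ_y⟩ = 2 Im(a* b)/(|a|²+|b|²) with a = 3, b = -4i.
a* b = -12i, so ⟨σ_y⟩ = -24/25.

-0.960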